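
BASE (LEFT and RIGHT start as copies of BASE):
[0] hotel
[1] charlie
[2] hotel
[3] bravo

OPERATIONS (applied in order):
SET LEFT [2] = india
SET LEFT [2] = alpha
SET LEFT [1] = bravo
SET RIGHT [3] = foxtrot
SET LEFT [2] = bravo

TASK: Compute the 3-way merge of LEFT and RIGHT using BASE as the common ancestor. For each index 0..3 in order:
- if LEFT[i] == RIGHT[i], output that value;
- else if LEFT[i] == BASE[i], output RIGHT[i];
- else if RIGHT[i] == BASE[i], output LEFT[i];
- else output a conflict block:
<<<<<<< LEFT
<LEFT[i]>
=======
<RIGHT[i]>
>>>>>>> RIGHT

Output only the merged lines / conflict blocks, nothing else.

Final LEFT:  [hotel, bravo, bravo, bravo]
Final RIGHT: [hotel, charlie, hotel, foxtrot]
i=0: L=hotel R=hotel -> agree -> hotel
i=1: L=bravo, R=charlie=BASE -> take LEFT -> bravo
i=2: L=bravo, R=hotel=BASE -> take LEFT -> bravo
i=3: L=bravo=BASE, R=foxtrot -> take RIGHT -> foxtrot

Answer: hotel
bravo
bravo
foxtrot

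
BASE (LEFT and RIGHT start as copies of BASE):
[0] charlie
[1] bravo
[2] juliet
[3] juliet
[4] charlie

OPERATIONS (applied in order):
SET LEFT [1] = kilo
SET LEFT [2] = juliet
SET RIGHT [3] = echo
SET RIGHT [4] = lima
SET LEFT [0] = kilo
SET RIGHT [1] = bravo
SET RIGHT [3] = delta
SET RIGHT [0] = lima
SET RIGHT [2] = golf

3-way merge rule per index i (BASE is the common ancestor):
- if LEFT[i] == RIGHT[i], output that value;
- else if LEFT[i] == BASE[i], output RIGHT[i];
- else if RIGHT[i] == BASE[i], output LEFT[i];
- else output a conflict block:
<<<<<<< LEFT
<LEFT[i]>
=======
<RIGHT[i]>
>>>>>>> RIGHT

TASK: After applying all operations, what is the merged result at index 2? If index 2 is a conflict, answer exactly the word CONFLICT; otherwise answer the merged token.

Answer: golf

Derivation:
Final LEFT:  [kilo, kilo, juliet, juliet, charlie]
Final RIGHT: [lima, bravo, golf, delta, lima]
i=0: BASE=charlie L=kilo R=lima all differ -> CONFLICT
i=1: L=kilo, R=bravo=BASE -> take LEFT -> kilo
i=2: L=juliet=BASE, R=golf -> take RIGHT -> golf
i=3: L=juliet=BASE, R=delta -> take RIGHT -> delta
i=4: L=charlie=BASE, R=lima -> take RIGHT -> lima
Index 2 -> golf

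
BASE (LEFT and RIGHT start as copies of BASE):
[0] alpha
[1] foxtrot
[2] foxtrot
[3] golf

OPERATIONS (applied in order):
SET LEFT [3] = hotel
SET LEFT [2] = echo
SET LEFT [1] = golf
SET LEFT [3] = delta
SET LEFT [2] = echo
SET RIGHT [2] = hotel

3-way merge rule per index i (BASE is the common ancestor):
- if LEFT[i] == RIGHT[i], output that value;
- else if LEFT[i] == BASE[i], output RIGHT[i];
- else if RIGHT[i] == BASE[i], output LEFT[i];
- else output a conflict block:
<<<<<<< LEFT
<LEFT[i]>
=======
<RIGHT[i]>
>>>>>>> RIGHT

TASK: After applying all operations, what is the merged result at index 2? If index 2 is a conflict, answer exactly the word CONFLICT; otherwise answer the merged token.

Final LEFT:  [alpha, golf, echo, delta]
Final RIGHT: [alpha, foxtrot, hotel, golf]
i=0: L=alpha R=alpha -> agree -> alpha
i=1: L=golf, R=foxtrot=BASE -> take LEFT -> golf
i=2: BASE=foxtrot L=echo R=hotel all differ -> CONFLICT
i=3: L=delta, R=golf=BASE -> take LEFT -> delta
Index 2 -> CONFLICT

Answer: CONFLICT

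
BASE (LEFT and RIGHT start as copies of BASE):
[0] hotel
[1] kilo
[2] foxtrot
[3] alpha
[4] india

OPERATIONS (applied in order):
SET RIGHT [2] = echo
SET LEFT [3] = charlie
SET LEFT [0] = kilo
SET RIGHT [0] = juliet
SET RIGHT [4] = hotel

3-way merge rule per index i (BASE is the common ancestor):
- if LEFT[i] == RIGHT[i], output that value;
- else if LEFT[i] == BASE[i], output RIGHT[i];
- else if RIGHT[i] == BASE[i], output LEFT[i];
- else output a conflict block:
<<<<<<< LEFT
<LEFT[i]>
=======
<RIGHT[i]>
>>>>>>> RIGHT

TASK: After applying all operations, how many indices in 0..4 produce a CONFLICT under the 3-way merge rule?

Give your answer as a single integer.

Final LEFT:  [kilo, kilo, foxtrot, charlie, india]
Final RIGHT: [juliet, kilo, echo, alpha, hotel]
i=0: BASE=hotel L=kilo R=juliet all differ -> CONFLICT
i=1: L=kilo R=kilo -> agree -> kilo
i=2: L=foxtrot=BASE, R=echo -> take RIGHT -> echo
i=3: L=charlie, R=alpha=BASE -> take LEFT -> charlie
i=4: L=india=BASE, R=hotel -> take RIGHT -> hotel
Conflict count: 1

Answer: 1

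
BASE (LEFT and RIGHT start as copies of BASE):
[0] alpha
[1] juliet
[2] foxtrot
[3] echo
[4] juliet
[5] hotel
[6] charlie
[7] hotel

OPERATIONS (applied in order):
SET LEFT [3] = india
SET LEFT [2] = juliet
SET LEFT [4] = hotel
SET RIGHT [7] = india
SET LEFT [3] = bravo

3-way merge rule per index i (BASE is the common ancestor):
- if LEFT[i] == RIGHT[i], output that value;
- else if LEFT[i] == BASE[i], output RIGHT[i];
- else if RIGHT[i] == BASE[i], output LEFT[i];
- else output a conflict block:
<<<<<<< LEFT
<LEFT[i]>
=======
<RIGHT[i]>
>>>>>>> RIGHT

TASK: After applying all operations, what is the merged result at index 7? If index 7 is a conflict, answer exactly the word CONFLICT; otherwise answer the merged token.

Final LEFT:  [alpha, juliet, juliet, bravo, hotel, hotel, charlie, hotel]
Final RIGHT: [alpha, juliet, foxtrot, echo, juliet, hotel, charlie, india]
i=0: L=alpha R=alpha -> agree -> alpha
i=1: L=juliet R=juliet -> agree -> juliet
i=2: L=juliet, R=foxtrot=BASE -> take LEFT -> juliet
i=3: L=bravo, R=echo=BASE -> take LEFT -> bravo
i=4: L=hotel, R=juliet=BASE -> take LEFT -> hotel
i=5: L=hotel R=hotel -> agree -> hotel
i=6: L=charlie R=charlie -> agree -> charlie
i=7: L=hotel=BASE, R=india -> take RIGHT -> india
Index 7 -> india

Answer: india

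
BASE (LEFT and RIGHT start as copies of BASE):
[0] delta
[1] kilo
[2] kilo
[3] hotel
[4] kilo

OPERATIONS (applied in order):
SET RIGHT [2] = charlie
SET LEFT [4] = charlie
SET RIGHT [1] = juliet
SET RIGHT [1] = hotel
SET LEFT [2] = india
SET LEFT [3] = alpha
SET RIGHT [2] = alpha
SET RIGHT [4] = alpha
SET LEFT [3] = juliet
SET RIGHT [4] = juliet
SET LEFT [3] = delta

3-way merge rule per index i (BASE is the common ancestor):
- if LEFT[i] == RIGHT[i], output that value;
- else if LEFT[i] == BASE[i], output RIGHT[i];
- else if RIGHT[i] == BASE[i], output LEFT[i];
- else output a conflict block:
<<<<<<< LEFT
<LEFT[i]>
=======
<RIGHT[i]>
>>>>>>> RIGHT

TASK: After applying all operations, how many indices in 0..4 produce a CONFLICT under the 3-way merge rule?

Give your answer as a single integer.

Final LEFT:  [delta, kilo, india, delta, charlie]
Final RIGHT: [delta, hotel, alpha, hotel, juliet]
i=0: L=delta R=delta -> agree -> delta
i=1: L=kilo=BASE, R=hotel -> take RIGHT -> hotel
i=2: BASE=kilo L=india R=alpha all differ -> CONFLICT
i=3: L=delta, R=hotel=BASE -> take LEFT -> delta
i=4: BASE=kilo L=charlie R=juliet all differ -> CONFLICT
Conflict count: 2

Answer: 2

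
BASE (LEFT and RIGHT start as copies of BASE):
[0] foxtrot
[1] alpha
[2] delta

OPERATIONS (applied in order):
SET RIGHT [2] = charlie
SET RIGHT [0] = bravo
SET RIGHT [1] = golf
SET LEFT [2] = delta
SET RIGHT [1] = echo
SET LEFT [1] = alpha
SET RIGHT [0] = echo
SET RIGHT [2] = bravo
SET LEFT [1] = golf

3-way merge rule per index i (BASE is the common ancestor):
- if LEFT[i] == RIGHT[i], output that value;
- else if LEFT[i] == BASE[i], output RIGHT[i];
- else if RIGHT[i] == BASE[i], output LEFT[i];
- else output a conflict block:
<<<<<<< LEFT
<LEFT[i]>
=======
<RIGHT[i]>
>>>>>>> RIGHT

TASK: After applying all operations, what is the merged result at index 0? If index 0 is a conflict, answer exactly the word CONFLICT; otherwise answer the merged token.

Answer: echo

Derivation:
Final LEFT:  [foxtrot, golf, delta]
Final RIGHT: [echo, echo, bravo]
i=0: L=foxtrot=BASE, R=echo -> take RIGHT -> echo
i=1: BASE=alpha L=golf R=echo all differ -> CONFLICT
i=2: L=delta=BASE, R=bravo -> take RIGHT -> bravo
Index 0 -> echo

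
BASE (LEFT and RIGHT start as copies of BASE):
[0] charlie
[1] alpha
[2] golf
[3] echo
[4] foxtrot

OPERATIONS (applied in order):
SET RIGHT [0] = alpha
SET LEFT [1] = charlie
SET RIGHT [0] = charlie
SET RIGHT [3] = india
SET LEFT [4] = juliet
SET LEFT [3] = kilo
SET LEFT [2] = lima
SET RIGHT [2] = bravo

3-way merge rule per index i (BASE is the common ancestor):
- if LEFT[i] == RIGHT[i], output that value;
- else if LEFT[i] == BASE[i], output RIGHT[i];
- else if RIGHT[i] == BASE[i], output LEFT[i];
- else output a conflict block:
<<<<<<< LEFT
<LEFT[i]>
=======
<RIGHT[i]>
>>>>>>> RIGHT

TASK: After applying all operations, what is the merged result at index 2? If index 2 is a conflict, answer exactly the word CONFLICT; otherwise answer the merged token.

Answer: CONFLICT

Derivation:
Final LEFT:  [charlie, charlie, lima, kilo, juliet]
Final RIGHT: [charlie, alpha, bravo, india, foxtrot]
i=0: L=charlie R=charlie -> agree -> charlie
i=1: L=charlie, R=alpha=BASE -> take LEFT -> charlie
i=2: BASE=golf L=lima R=bravo all differ -> CONFLICT
i=3: BASE=echo L=kilo R=india all differ -> CONFLICT
i=4: L=juliet, R=foxtrot=BASE -> take LEFT -> juliet
Index 2 -> CONFLICT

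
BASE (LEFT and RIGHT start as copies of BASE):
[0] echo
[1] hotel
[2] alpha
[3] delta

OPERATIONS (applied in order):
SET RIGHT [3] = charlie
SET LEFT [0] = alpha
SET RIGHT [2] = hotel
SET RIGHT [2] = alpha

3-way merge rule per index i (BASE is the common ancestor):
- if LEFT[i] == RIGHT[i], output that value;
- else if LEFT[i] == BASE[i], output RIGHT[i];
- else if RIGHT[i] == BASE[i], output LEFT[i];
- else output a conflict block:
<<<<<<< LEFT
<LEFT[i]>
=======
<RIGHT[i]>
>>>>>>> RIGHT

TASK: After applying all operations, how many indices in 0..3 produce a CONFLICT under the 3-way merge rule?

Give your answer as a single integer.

Final LEFT:  [alpha, hotel, alpha, delta]
Final RIGHT: [echo, hotel, alpha, charlie]
i=0: L=alpha, R=echo=BASE -> take LEFT -> alpha
i=1: L=hotel R=hotel -> agree -> hotel
i=2: L=alpha R=alpha -> agree -> alpha
i=3: L=delta=BASE, R=charlie -> take RIGHT -> charlie
Conflict count: 0

Answer: 0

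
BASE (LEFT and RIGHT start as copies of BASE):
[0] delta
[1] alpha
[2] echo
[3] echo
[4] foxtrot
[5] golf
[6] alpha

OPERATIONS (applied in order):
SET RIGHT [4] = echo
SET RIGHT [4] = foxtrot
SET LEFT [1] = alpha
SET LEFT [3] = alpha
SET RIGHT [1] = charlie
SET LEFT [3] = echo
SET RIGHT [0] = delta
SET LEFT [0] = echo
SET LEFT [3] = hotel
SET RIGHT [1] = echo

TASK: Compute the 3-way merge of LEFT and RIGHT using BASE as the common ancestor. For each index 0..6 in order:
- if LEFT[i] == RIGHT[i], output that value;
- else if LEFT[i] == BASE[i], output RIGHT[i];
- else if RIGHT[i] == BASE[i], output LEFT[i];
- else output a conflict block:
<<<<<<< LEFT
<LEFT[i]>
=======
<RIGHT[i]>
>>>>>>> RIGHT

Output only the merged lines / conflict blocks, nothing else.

Answer: echo
echo
echo
hotel
foxtrot
golf
alpha

Derivation:
Final LEFT:  [echo, alpha, echo, hotel, foxtrot, golf, alpha]
Final RIGHT: [delta, echo, echo, echo, foxtrot, golf, alpha]
i=0: L=echo, R=delta=BASE -> take LEFT -> echo
i=1: L=alpha=BASE, R=echo -> take RIGHT -> echo
i=2: L=echo R=echo -> agree -> echo
i=3: L=hotel, R=echo=BASE -> take LEFT -> hotel
i=4: L=foxtrot R=foxtrot -> agree -> foxtrot
i=5: L=golf R=golf -> agree -> golf
i=6: L=alpha R=alpha -> agree -> alpha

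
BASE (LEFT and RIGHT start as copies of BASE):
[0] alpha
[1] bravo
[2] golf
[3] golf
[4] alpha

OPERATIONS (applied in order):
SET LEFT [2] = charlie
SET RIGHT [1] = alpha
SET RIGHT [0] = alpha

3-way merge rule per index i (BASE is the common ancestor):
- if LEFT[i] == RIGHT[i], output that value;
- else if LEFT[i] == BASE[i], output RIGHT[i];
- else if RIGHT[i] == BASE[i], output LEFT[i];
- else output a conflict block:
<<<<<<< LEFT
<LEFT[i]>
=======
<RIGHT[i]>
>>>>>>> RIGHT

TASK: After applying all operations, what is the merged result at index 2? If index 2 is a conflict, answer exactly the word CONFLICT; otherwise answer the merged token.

Answer: charlie

Derivation:
Final LEFT:  [alpha, bravo, charlie, golf, alpha]
Final RIGHT: [alpha, alpha, golf, golf, alpha]
i=0: L=alpha R=alpha -> agree -> alpha
i=1: L=bravo=BASE, R=alpha -> take RIGHT -> alpha
i=2: L=charlie, R=golf=BASE -> take LEFT -> charlie
i=3: L=golf R=golf -> agree -> golf
i=4: L=alpha R=alpha -> agree -> alpha
Index 2 -> charlie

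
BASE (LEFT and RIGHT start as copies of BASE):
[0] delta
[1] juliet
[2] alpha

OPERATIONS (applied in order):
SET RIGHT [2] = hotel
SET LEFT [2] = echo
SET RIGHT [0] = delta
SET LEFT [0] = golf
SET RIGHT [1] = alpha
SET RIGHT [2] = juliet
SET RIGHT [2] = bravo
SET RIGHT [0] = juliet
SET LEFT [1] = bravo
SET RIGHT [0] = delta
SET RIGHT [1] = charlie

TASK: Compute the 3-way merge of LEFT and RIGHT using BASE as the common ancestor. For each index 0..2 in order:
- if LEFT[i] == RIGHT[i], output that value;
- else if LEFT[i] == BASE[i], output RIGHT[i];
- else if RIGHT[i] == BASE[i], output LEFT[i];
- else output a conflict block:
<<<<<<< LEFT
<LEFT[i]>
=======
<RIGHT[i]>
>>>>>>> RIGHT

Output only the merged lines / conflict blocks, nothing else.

Answer: golf
<<<<<<< LEFT
bravo
=======
charlie
>>>>>>> RIGHT
<<<<<<< LEFT
echo
=======
bravo
>>>>>>> RIGHT

Derivation:
Final LEFT:  [golf, bravo, echo]
Final RIGHT: [delta, charlie, bravo]
i=0: L=golf, R=delta=BASE -> take LEFT -> golf
i=1: BASE=juliet L=bravo R=charlie all differ -> CONFLICT
i=2: BASE=alpha L=echo R=bravo all differ -> CONFLICT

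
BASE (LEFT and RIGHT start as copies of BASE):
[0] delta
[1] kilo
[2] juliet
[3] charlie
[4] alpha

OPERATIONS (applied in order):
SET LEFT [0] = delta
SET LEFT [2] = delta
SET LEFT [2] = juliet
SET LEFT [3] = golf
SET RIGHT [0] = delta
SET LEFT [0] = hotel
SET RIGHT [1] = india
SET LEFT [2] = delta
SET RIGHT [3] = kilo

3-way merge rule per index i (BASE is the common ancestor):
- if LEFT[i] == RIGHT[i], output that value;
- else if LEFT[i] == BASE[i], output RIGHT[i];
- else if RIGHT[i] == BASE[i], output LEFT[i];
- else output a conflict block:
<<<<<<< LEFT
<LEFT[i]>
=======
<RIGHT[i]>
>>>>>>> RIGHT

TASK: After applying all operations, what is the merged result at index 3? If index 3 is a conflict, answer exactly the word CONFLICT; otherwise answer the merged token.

Final LEFT:  [hotel, kilo, delta, golf, alpha]
Final RIGHT: [delta, india, juliet, kilo, alpha]
i=0: L=hotel, R=delta=BASE -> take LEFT -> hotel
i=1: L=kilo=BASE, R=india -> take RIGHT -> india
i=2: L=delta, R=juliet=BASE -> take LEFT -> delta
i=3: BASE=charlie L=golf R=kilo all differ -> CONFLICT
i=4: L=alpha R=alpha -> agree -> alpha
Index 3 -> CONFLICT

Answer: CONFLICT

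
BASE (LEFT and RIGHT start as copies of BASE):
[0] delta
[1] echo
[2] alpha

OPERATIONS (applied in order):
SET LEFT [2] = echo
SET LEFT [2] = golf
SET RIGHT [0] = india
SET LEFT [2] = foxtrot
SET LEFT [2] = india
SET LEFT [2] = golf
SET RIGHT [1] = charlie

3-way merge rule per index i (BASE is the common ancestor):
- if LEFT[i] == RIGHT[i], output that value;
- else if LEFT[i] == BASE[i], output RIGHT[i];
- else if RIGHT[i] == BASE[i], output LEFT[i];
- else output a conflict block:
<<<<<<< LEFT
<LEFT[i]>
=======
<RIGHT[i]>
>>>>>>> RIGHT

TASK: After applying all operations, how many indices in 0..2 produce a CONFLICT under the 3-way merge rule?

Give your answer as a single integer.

Final LEFT:  [delta, echo, golf]
Final RIGHT: [india, charlie, alpha]
i=0: L=delta=BASE, R=india -> take RIGHT -> india
i=1: L=echo=BASE, R=charlie -> take RIGHT -> charlie
i=2: L=golf, R=alpha=BASE -> take LEFT -> golf
Conflict count: 0

Answer: 0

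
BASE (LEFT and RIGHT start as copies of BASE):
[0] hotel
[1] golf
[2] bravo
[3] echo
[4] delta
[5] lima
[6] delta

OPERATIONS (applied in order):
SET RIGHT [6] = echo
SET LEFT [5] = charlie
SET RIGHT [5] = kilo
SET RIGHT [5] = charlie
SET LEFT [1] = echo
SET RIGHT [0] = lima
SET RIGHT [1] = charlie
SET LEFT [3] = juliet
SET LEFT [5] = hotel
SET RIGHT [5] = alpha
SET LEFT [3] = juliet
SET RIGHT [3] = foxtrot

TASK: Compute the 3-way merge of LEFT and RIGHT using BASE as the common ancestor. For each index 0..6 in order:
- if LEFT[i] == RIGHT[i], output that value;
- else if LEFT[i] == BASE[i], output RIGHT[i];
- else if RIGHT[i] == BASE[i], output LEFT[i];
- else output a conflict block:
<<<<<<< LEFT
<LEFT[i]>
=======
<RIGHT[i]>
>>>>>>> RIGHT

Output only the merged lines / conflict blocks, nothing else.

Answer: lima
<<<<<<< LEFT
echo
=======
charlie
>>>>>>> RIGHT
bravo
<<<<<<< LEFT
juliet
=======
foxtrot
>>>>>>> RIGHT
delta
<<<<<<< LEFT
hotel
=======
alpha
>>>>>>> RIGHT
echo

Derivation:
Final LEFT:  [hotel, echo, bravo, juliet, delta, hotel, delta]
Final RIGHT: [lima, charlie, bravo, foxtrot, delta, alpha, echo]
i=0: L=hotel=BASE, R=lima -> take RIGHT -> lima
i=1: BASE=golf L=echo R=charlie all differ -> CONFLICT
i=2: L=bravo R=bravo -> agree -> bravo
i=3: BASE=echo L=juliet R=foxtrot all differ -> CONFLICT
i=4: L=delta R=delta -> agree -> delta
i=5: BASE=lima L=hotel R=alpha all differ -> CONFLICT
i=6: L=delta=BASE, R=echo -> take RIGHT -> echo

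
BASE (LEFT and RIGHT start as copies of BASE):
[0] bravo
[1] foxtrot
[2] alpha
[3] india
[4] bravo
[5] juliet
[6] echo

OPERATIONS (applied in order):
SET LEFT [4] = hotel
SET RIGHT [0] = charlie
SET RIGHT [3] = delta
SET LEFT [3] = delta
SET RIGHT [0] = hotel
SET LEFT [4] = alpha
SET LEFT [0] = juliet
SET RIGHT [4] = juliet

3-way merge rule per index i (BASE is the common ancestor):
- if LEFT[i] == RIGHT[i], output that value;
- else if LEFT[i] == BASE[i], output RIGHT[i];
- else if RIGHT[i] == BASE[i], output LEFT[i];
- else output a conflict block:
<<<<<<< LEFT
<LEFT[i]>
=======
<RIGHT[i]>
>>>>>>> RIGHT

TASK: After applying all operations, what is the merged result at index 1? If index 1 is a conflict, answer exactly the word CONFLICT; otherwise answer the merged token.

Final LEFT:  [juliet, foxtrot, alpha, delta, alpha, juliet, echo]
Final RIGHT: [hotel, foxtrot, alpha, delta, juliet, juliet, echo]
i=0: BASE=bravo L=juliet R=hotel all differ -> CONFLICT
i=1: L=foxtrot R=foxtrot -> agree -> foxtrot
i=2: L=alpha R=alpha -> agree -> alpha
i=3: L=delta R=delta -> agree -> delta
i=4: BASE=bravo L=alpha R=juliet all differ -> CONFLICT
i=5: L=juliet R=juliet -> agree -> juliet
i=6: L=echo R=echo -> agree -> echo
Index 1 -> foxtrot

Answer: foxtrot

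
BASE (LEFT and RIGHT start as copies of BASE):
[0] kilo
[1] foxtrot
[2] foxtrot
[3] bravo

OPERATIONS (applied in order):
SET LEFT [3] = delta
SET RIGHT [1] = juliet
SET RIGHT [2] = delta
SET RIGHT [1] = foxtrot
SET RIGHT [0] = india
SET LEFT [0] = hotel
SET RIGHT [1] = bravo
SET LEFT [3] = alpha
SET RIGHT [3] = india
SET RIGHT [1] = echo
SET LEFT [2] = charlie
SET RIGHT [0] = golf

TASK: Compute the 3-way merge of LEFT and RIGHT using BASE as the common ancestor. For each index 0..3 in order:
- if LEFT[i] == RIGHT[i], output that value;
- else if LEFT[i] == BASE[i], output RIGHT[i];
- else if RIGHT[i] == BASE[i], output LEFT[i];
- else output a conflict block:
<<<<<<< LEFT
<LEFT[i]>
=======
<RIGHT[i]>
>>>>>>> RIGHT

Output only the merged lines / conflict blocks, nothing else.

Final LEFT:  [hotel, foxtrot, charlie, alpha]
Final RIGHT: [golf, echo, delta, india]
i=0: BASE=kilo L=hotel R=golf all differ -> CONFLICT
i=1: L=foxtrot=BASE, R=echo -> take RIGHT -> echo
i=2: BASE=foxtrot L=charlie R=delta all differ -> CONFLICT
i=3: BASE=bravo L=alpha R=india all differ -> CONFLICT

Answer: <<<<<<< LEFT
hotel
=======
golf
>>>>>>> RIGHT
echo
<<<<<<< LEFT
charlie
=======
delta
>>>>>>> RIGHT
<<<<<<< LEFT
alpha
=======
india
>>>>>>> RIGHT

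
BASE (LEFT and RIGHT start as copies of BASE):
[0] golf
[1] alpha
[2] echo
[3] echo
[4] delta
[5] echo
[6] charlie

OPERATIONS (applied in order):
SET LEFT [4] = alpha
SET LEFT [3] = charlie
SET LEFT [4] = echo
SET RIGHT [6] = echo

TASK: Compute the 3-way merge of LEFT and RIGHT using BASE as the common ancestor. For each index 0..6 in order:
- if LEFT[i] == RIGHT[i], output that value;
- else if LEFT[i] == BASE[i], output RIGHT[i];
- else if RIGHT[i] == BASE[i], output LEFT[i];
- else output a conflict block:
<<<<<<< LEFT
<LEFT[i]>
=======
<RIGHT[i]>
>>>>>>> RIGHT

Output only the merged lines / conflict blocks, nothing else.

Final LEFT:  [golf, alpha, echo, charlie, echo, echo, charlie]
Final RIGHT: [golf, alpha, echo, echo, delta, echo, echo]
i=0: L=golf R=golf -> agree -> golf
i=1: L=alpha R=alpha -> agree -> alpha
i=2: L=echo R=echo -> agree -> echo
i=3: L=charlie, R=echo=BASE -> take LEFT -> charlie
i=4: L=echo, R=delta=BASE -> take LEFT -> echo
i=5: L=echo R=echo -> agree -> echo
i=6: L=charlie=BASE, R=echo -> take RIGHT -> echo

Answer: golf
alpha
echo
charlie
echo
echo
echo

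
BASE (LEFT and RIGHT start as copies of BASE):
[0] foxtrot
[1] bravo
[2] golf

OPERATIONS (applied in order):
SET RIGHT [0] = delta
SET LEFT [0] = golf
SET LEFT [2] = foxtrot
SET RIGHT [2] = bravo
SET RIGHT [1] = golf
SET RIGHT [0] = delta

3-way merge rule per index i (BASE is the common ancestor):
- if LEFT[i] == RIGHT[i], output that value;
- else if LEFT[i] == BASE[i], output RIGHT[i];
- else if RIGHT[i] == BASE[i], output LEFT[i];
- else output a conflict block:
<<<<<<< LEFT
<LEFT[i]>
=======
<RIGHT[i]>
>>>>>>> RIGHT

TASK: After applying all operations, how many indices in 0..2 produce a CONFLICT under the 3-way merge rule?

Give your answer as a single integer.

Final LEFT:  [golf, bravo, foxtrot]
Final RIGHT: [delta, golf, bravo]
i=0: BASE=foxtrot L=golf R=delta all differ -> CONFLICT
i=1: L=bravo=BASE, R=golf -> take RIGHT -> golf
i=2: BASE=golf L=foxtrot R=bravo all differ -> CONFLICT
Conflict count: 2

Answer: 2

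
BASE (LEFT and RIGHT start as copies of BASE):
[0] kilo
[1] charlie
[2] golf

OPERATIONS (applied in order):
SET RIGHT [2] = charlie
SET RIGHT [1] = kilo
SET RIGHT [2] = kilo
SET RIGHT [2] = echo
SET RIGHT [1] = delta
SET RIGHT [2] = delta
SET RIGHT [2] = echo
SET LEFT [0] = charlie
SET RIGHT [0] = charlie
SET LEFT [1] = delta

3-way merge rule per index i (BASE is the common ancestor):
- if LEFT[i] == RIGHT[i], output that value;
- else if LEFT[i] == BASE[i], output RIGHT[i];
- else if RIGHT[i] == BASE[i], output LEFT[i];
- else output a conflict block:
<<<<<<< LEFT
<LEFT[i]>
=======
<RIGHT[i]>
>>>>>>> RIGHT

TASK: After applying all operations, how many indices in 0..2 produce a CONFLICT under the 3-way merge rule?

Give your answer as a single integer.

Answer: 0

Derivation:
Final LEFT:  [charlie, delta, golf]
Final RIGHT: [charlie, delta, echo]
i=0: L=charlie R=charlie -> agree -> charlie
i=1: L=delta R=delta -> agree -> delta
i=2: L=golf=BASE, R=echo -> take RIGHT -> echo
Conflict count: 0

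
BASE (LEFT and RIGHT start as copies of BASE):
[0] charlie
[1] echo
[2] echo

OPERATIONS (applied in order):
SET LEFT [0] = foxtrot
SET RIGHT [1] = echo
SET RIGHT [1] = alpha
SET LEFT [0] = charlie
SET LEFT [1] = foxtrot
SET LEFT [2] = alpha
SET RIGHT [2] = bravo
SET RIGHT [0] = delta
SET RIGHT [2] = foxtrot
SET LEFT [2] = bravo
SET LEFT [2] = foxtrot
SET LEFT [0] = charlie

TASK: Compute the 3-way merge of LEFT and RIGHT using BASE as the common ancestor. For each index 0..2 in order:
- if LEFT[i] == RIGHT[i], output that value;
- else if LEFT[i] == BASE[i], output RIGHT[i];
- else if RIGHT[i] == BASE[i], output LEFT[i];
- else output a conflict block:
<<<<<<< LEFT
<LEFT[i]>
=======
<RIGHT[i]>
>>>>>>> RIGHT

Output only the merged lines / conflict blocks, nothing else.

Answer: delta
<<<<<<< LEFT
foxtrot
=======
alpha
>>>>>>> RIGHT
foxtrot

Derivation:
Final LEFT:  [charlie, foxtrot, foxtrot]
Final RIGHT: [delta, alpha, foxtrot]
i=0: L=charlie=BASE, R=delta -> take RIGHT -> delta
i=1: BASE=echo L=foxtrot R=alpha all differ -> CONFLICT
i=2: L=foxtrot R=foxtrot -> agree -> foxtrot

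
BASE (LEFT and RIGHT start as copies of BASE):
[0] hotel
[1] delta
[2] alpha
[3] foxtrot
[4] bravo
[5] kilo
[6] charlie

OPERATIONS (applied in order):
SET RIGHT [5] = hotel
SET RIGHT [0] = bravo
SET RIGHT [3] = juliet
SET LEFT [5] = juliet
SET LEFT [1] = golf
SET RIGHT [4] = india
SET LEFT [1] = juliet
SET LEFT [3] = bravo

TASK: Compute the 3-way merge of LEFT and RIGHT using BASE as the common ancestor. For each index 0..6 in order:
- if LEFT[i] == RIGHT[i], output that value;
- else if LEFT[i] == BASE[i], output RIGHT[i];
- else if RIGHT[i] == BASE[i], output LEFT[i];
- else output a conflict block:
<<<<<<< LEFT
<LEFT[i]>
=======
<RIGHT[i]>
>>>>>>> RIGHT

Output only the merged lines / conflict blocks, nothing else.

Final LEFT:  [hotel, juliet, alpha, bravo, bravo, juliet, charlie]
Final RIGHT: [bravo, delta, alpha, juliet, india, hotel, charlie]
i=0: L=hotel=BASE, R=bravo -> take RIGHT -> bravo
i=1: L=juliet, R=delta=BASE -> take LEFT -> juliet
i=2: L=alpha R=alpha -> agree -> alpha
i=3: BASE=foxtrot L=bravo R=juliet all differ -> CONFLICT
i=4: L=bravo=BASE, R=india -> take RIGHT -> india
i=5: BASE=kilo L=juliet R=hotel all differ -> CONFLICT
i=6: L=charlie R=charlie -> agree -> charlie

Answer: bravo
juliet
alpha
<<<<<<< LEFT
bravo
=======
juliet
>>>>>>> RIGHT
india
<<<<<<< LEFT
juliet
=======
hotel
>>>>>>> RIGHT
charlie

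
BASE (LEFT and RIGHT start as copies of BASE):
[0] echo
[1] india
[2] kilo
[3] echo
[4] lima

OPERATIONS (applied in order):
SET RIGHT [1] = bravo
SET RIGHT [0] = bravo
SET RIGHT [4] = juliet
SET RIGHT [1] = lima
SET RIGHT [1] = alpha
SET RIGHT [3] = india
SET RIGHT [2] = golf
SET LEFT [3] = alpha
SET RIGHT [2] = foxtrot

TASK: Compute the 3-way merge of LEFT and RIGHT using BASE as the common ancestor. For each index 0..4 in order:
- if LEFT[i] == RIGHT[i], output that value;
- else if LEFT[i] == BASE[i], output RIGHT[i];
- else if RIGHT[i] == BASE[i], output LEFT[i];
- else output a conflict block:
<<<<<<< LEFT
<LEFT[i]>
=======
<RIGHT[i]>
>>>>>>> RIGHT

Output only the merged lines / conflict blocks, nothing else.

Answer: bravo
alpha
foxtrot
<<<<<<< LEFT
alpha
=======
india
>>>>>>> RIGHT
juliet

Derivation:
Final LEFT:  [echo, india, kilo, alpha, lima]
Final RIGHT: [bravo, alpha, foxtrot, india, juliet]
i=0: L=echo=BASE, R=bravo -> take RIGHT -> bravo
i=1: L=india=BASE, R=alpha -> take RIGHT -> alpha
i=2: L=kilo=BASE, R=foxtrot -> take RIGHT -> foxtrot
i=3: BASE=echo L=alpha R=india all differ -> CONFLICT
i=4: L=lima=BASE, R=juliet -> take RIGHT -> juliet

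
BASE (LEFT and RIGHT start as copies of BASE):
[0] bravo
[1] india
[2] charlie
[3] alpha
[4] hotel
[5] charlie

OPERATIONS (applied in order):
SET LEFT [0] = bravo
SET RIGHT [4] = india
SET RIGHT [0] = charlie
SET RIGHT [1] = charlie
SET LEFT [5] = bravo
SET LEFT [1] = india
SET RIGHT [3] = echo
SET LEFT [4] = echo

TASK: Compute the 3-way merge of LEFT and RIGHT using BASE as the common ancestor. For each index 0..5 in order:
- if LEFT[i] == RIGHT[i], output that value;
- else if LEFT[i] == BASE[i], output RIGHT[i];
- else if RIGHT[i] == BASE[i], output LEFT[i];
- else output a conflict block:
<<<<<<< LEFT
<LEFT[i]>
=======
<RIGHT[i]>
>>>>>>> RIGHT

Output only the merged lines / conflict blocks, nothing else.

Answer: charlie
charlie
charlie
echo
<<<<<<< LEFT
echo
=======
india
>>>>>>> RIGHT
bravo

Derivation:
Final LEFT:  [bravo, india, charlie, alpha, echo, bravo]
Final RIGHT: [charlie, charlie, charlie, echo, india, charlie]
i=0: L=bravo=BASE, R=charlie -> take RIGHT -> charlie
i=1: L=india=BASE, R=charlie -> take RIGHT -> charlie
i=2: L=charlie R=charlie -> agree -> charlie
i=3: L=alpha=BASE, R=echo -> take RIGHT -> echo
i=4: BASE=hotel L=echo R=india all differ -> CONFLICT
i=5: L=bravo, R=charlie=BASE -> take LEFT -> bravo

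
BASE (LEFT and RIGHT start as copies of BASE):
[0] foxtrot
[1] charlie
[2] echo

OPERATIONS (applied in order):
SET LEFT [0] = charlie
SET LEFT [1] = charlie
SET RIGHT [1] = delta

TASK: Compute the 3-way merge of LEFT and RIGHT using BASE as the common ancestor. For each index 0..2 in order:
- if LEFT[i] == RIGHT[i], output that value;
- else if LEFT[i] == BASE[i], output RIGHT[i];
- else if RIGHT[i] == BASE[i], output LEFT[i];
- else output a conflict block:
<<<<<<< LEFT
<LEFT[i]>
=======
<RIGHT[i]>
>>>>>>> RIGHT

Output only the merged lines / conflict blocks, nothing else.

Final LEFT:  [charlie, charlie, echo]
Final RIGHT: [foxtrot, delta, echo]
i=0: L=charlie, R=foxtrot=BASE -> take LEFT -> charlie
i=1: L=charlie=BASE, R=delta -> take RIGHT -> delta
i=2: L=echo R=echo -> agree -> echo

Answer: charlie
delta
echo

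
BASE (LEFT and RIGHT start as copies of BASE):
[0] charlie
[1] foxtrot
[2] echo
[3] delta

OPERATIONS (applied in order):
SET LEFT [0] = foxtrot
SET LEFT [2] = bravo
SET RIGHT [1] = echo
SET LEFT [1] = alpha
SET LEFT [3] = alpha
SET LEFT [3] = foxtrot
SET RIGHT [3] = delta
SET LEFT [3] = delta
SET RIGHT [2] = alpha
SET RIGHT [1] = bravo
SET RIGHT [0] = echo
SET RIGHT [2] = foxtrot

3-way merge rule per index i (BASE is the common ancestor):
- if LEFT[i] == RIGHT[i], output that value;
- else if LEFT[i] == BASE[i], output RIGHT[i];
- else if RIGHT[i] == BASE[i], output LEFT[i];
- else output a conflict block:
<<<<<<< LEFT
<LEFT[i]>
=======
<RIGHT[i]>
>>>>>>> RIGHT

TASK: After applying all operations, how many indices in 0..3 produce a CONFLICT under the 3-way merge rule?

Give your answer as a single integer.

Final LEFT:  [foxtrot, alpha, bravo, delta]
Final RIGHT: [echo, bravo, foxtrot, delta]
i=0: BASE=charlie L=foxtrot R=echo all differ -> CONFLICT
i=1: BASE=foxtrot L=alpha R=bravo all differ -> CONFLICT
i=2: BASE=echo L=bravo R=foxtrot all differ -> CONFLICT
i=3: L=delta R=delta -> agree -> delta
Conflict count: 3

Answer: 3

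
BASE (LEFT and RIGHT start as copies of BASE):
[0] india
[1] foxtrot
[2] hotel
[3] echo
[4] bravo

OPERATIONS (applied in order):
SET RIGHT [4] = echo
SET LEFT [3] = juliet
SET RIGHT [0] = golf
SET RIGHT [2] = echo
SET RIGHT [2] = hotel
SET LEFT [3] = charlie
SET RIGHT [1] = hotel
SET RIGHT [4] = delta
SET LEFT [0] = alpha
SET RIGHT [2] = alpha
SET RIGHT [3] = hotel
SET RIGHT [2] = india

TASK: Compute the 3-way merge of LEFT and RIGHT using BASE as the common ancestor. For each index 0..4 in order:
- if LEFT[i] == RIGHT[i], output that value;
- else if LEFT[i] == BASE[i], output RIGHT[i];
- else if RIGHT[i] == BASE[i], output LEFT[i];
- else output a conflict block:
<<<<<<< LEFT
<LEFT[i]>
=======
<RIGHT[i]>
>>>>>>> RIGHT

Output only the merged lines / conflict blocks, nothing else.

Answer: <<<<<<< LEFT
alpha
=======
golf
>>>>>>> RIGHT
hotel
india
<<<<<<< LEFT
charlie
=======
hotel
>>>>>>> RIGHT
delta

Derivation:
Final LEFT:  [alpha, foxtrot, hotel, charlie, bravo]
Final RIGHT: [golf, hotel, india, hotel, delta]
i=0: BASE=india L=alpha R=golf all differ -> CONFLICT
i=1: L=foxtrot=BASE, R=hotel -> take RIGHT -> hotel
i=2: L=hotel=BASE, R=india -> take RIGHT -> india
i=3: BASE=echo L=charlie R=hotel all differ -> CONFLICT
i=4: L=bravo=BASE, R=delta -> take RIGHT -> delta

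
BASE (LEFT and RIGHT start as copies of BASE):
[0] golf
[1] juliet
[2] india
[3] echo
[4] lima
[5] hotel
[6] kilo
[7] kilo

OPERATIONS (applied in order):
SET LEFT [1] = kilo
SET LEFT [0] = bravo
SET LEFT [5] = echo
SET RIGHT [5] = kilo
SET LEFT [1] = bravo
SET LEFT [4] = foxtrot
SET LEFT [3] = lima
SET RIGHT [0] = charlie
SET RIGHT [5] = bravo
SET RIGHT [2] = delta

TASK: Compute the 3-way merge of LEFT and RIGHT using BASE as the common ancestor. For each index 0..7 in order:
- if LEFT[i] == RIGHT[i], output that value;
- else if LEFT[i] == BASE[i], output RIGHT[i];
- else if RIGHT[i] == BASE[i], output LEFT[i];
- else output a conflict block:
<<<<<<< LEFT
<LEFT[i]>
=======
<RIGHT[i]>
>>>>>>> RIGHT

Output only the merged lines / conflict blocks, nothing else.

Answer: <<<<<<< LEFT
bravo
=======
charlie
>>>>>>> RIGHT
bravo
delta
lima
foxtrot
<<<<<<< LEFT
echo
=======
bravo
>>>>>>> RIGHT
kilo
kilo

Derivation:
Final LEFT:  [bravo, bravo, india, lima, foxtrot, echo, kilo, kilo]
Final RIGHT: [charlie, juliet, delta, echo, lima, bravo, kilo, kilo]
i=0: BASE=golf L=bravo R=charlie all differ -> CONFLICT
i=1: L=bravo, R=juliet=BASE -> take LEFT -> bravo
i=2: L=india=BASE, R=delta -> take RIGHT -> delta
i=3: L=lima, R=echo=BASE -> take LEFT -> lima
i=4: L=foxtrot, R=lima=BASE -> take LEFT -> foxtrot
i=5: BASE=hotel L=echo R=bravo all differ -> CONFLICT
i=6: L=kilo R=kilo -> agree -> kilo
i=7: L=kilo R=kilo -> agree -> kilo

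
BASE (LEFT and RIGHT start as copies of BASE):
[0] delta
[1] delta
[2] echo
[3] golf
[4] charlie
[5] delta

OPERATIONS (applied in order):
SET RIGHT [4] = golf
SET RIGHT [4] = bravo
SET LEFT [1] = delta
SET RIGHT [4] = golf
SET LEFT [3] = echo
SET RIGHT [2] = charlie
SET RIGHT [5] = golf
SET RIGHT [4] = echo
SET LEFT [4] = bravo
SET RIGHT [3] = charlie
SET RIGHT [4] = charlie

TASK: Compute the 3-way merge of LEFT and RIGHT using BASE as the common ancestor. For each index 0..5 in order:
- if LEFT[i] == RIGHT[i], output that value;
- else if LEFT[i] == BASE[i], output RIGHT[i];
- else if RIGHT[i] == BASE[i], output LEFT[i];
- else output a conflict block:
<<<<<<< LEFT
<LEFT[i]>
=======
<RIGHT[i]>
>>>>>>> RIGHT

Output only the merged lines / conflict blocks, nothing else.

Answer: delta
delta
charlie
<<<<<<< LEFT
echo
=======
charlie
>>>>>>> RIGHT
bravo
golf

Derivation:
Final LEFT:  [delta, delta, echo, echo, bravo, delta]
Final RIGHT: [delta, delta, charlie, charlie, charlie, golf]
i=0: L=delta R=delta -> agree -> delta
i=1: L=delta R=delta -> agree -> delta
i=2: L=echo=BASE, R=charlie -> take RIGHT -> charlie
i=3: BASE=golf L=echo R=charlie all differ -> CONFLICT
i=4: L=bravo, R=charlie=BASE -> take LEFT -> bravo
i=5: L=delta=BASE, R=golf -> take RIGHT -> golf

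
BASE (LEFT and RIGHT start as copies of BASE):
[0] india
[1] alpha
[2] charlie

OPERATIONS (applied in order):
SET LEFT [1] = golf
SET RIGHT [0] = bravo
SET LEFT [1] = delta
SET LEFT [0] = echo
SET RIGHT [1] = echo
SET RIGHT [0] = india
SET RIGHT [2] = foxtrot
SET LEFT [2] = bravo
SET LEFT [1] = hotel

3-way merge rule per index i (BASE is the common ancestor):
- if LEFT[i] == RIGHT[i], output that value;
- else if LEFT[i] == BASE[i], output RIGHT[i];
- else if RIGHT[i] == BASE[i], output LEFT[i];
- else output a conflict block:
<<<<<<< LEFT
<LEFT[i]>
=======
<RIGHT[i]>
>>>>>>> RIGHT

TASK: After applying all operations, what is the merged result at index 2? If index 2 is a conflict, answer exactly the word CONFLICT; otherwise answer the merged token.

Answer: CONFLICT

Derivation:
Final LEFT:  [echo, hotel, bravo]
Final RIGHT: [india, echo, foxtrot]
i=0: L=echo, R=india=BASE -> take LEFT -> echo
i=1: BASE=alpha L=hotel R=echo all differ -> CONFLICT
i=2: BASE=charlie L=bravo R=foxtrot all differ -> CONFLICT
Index 2 -> CONFLICT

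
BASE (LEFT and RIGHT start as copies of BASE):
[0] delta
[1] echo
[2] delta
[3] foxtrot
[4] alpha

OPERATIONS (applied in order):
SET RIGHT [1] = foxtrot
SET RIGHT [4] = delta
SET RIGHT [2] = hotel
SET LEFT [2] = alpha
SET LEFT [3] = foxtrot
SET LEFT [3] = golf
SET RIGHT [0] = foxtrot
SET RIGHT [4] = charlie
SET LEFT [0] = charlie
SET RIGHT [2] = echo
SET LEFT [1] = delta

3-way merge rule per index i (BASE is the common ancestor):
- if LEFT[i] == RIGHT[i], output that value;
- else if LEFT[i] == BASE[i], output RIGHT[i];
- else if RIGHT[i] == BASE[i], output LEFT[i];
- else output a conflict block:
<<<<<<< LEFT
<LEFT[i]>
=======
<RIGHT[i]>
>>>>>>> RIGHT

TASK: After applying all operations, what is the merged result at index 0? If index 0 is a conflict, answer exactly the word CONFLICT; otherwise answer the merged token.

Answer: CONFLICT

Derivation:
Final LEFT:  [charlie, delta, alpha, golf, alpha]
Final RIGHT: [foxtrot, foxtrot, echo, foxtrot, charlie]
i=0: BASE=delta L=charlie R=foxtrot all differ -> CONFLICT
i=1: BASE=echo L=delta R=foxtrot all differ -> CONFLICT
i=2: BASE=delta L=alpha R=echo all differ -> CONFLICT
i=3: L=golf, R=foxtrot=BASE -> take LEFT -> golf
i=4: L=alpha=BASE, R=charlie -> take RIGHT -> charlie
Index 0 -> CONFLICT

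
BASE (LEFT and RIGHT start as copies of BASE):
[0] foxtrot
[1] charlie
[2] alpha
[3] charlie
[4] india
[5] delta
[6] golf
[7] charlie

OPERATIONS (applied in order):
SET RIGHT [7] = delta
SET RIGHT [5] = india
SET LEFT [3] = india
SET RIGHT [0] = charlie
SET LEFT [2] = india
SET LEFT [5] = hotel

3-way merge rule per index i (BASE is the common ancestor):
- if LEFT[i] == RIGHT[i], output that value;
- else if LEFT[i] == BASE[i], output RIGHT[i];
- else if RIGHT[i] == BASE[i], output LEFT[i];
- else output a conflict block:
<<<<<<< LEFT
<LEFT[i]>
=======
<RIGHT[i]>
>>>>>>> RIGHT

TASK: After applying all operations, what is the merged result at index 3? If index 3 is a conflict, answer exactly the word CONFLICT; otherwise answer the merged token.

Final LEFT:  [foxtrot, charlie, india, india, india, hotel, golf, charlie]
Final RIGHT: [charlie, charlie, alpha, charlie, india, india, golf, delta]
i=0: L=foxtrot=BASE, R=charlie -> take RIGHT -> charlie
i=1: L=charlie R=charlie -> agree -> charlie
i=2: L=india, R=alpha=BASE -> take LEFT -> india
i=3: L=india, R=charlie=BASE -> take LEFT -> india
i=4: L=india R=india -> agree -> india
i=5: BASE=delta L=hotel R=india all differ -> CONFLICT
i=6: L=golf R=golf -> agree -> golf
i=7: L=charlie=BASE, R=delta -> take RIGHT -> delta
Index 3 -> india

Answer: india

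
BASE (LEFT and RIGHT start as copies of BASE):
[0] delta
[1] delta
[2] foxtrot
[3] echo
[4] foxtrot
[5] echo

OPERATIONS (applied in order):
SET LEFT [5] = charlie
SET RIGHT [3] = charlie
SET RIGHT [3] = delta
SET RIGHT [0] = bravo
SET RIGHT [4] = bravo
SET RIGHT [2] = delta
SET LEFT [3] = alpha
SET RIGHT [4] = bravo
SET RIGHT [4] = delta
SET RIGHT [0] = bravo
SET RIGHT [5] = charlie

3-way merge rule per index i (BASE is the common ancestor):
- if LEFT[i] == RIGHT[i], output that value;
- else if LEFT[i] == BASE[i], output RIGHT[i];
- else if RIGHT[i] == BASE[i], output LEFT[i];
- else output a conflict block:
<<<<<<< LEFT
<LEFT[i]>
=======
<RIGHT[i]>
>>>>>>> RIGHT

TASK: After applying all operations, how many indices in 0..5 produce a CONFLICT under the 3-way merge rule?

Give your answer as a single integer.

Answer: 1

Derivation:
Final LEFT:  [delta, delta, foxtrot, alpha, foxtrot, charlie]
Final RIGHT: [bravo, delta, delta, delta, delta, charlie]
i=0: L=delta=BASE, R=bravo -> take RIGHT -> bravo
i=1: L=delta R=delta -> agree -> delta
i=2: L=foxtrot=BASE, R=delta -> take RIGHT -> delta
i=3: BASE=echo L=alpha R=delta all differ -> CONFLICT
i=4: L=foxtrot=BASE, R=delta -> take RIGHT -> delta
i=5: L=charlie R=charlie -> agree -> charlie
Conflict count: 1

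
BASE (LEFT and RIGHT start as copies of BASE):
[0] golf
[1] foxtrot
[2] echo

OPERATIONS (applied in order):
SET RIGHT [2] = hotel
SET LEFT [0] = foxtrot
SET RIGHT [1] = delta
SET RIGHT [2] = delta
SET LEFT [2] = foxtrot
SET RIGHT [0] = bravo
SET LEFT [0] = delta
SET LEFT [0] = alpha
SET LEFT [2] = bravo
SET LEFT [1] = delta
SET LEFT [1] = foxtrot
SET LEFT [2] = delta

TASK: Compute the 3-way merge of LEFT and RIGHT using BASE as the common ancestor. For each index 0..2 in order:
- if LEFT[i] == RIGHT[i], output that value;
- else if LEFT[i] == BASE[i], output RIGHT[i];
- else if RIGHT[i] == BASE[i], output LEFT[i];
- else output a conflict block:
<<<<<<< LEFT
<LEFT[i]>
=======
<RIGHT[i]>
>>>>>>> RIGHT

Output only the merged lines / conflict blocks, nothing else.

Answer: <<<<<<< LEFT
alpha
=======
bravo
>>>>>>> RIGHT
delta
delta

Derivation:
Final LEFT:  [alpha, foxtrot, delta]
Final RIGHT: [bravo, delta, delta]
i=0: BASE=golf L=alpha R=bravo all differ -> CONFLICT
i=1: L=foxtrot=BASE, R=delta -> take RIGHT -> delta
i=2: L=delta R=delta -> agree -> delta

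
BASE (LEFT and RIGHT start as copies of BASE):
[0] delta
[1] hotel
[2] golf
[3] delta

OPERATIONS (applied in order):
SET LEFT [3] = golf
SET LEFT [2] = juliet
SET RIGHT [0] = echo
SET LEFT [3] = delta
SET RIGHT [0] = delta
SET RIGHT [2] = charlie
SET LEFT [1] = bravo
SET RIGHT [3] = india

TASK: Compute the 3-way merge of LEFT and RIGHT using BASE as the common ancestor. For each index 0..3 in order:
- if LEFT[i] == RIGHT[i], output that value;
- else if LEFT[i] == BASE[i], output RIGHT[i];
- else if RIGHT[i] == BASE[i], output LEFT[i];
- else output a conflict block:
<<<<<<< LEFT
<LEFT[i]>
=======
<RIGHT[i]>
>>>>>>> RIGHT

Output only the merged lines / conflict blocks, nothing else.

Final LEFT:  [delta, bravo, juliet, delta]
Final RIGHT: [delta, hotel, charlie, india]
i=0: L=delta R=delta -> agree -> delta
i=1: L=bravo, R=hotel=BASE -> take LEFT -> bravo
i=2: BASE=golf L=juliet R=charlie all differ -> CONFLICT
i=3: L=delta=BASE, R=india -> take RIGHT -> india

Answer: delta
bravo
<<<<<<< LEFT
juliet
=======
charlie
>>>>>>> RIGHT
india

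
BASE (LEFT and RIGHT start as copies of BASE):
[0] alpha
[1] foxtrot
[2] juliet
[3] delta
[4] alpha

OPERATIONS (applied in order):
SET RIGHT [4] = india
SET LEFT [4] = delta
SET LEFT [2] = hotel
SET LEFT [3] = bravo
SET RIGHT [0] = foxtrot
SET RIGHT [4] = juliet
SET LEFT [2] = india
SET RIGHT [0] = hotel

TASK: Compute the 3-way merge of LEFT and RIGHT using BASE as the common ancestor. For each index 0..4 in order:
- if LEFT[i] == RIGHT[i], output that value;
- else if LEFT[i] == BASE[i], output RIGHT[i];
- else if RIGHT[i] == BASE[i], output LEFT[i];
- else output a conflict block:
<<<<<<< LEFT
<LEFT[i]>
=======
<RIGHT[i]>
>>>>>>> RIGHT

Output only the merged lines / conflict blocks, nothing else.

Final LEFT:  [alpha, foxtrot, india, bravo, delta]
Final RIGHT: [hotel, foxtrot, juliet, delta, juliet]
i=0: L=alpha=BASE, R=hotel -> take RIGHT -> hotel
i=1: L=foxtrot R=foxtrot -> agree -> foxtrot
i=2: L=india, R=juliet=BASE -> take LEFT -> india
i=3: L=bravo, R=delta=BASE -> take LEFT -> bravo
i=4: BASE=alpha L=delta R=juliet all differ -> CONFLICT

Answer: hotel
foxtrot
india
bravo
<<<<<<< LEFT
delta
=======
juliet
>>>>>>> RIGHT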